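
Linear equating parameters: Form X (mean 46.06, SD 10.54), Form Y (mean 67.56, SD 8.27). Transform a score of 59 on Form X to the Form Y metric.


slope = SD_Y / SD_X = 8.27 / 10.54 ~ 0.7846
intercept = mean_Y - slope * mean_X = 67.56 - (8.27 / 10.54) * 46.06 ~ 31.4199
Y = slope * X + intercept. To avoid rounding drift from the rounded slope/intercept, evaluate the equivalent form Y = mean_Y + SD_Y * (X - mean_X) / SD_X at full precision:
Y = 67.56 + 8.27 * (59 - 46.06) / 10.54
Y = 67.56 + 8.27 * 12.94 / 10.54
Y = 67.56 + 107.0138 / 10.54
Y = 67.56 + 10.1531
Y = 77.7131

77.7131


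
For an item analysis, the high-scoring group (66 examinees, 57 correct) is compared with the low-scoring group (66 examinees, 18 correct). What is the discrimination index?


p_upper = 57/66 = 0.8636
p_lower = 18/66 = 0.2727
D = 0.8636 - 0.2727 = 0.5909

0.5909


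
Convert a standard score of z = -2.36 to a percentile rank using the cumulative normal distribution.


CDF(z) = 0.5 * (1 + erf(z/sqrt(2)))
erf(-1.6688) = -0.9817
CDF = 0.0091
Percentile rank = 0.0091 * 100 = 0.91

0.91


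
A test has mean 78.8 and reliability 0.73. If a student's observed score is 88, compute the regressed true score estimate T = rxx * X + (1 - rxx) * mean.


T_est = rxx * X + (1 - rxx) * mean
T_est = 0.73 * 88 + 0.27 * 78.8
T_est = 64.24 + 21.276
T_est = 85.516

85.516


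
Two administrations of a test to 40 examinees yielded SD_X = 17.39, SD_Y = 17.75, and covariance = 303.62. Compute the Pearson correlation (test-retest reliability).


r = cov(X,Y) / (SD_X * SD_Y)
r = 303.62 / (17.39 * 17.75)
r = 303.62 / 308.6725
r = 0.9836

0.9836


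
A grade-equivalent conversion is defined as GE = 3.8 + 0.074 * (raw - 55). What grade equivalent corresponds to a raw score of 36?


raw - median = 36 - 55 = -19
slope * diff = 0.074 * -19 = -1.406
GE = 3.8 + -1.406
GE = 2.394

2.394


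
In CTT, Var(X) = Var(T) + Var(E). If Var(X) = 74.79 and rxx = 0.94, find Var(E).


var_true = rxx * var_obs = 0.94 * 74.79 = 70.3026
var_error = var_obs - var_true
var_error = 74.79 - 70.3026
var_error = 4.4874

4.4874


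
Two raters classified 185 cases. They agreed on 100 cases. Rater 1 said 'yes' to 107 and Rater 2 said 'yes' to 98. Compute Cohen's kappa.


P_o = 100/185 = 0.540541
P_e = (107*98 + 78*87) / 34225 = 0.50466
kappa = (P_o - P_e) / (1 - P_e)
kappa = (0.540541 - 0.50466) / (1 - 0.50466)
kappa = 0.0724

0.0724


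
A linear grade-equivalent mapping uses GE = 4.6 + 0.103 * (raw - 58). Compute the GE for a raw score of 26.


raw - median = 26 - 58 = -32
slope * diff = 0.103 * -32 = -3.296
GE = 4.6 + -3.296
GE = 1.304

1.304


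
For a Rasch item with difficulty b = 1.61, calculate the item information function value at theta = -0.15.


P = 1/(1+exp(-(-0.15-1.61))) = 0.1468
I = P*(1-P) = 0.1468 * 0.8532
I = 0.1252

0.1252


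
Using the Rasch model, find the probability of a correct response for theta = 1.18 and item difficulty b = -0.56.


theta - b = 1.18 - -0.56 = 1.74
exp(-(theta - b)) = exp(-1.74) = 0.1755
P = 1 / (1 + 0.1755)
P = 0.8507

0.8507


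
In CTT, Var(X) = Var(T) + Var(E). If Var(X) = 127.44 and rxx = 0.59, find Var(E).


var_true = rxx * var_obs = 0.59 * 127.44 = 75.1896
var_error = var_obs - var_true
var_error = 127.44 - 75.1896
var_error = 52.2504

52.2504


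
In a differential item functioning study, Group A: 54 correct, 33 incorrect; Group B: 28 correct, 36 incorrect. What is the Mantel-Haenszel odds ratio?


Odds_A = 54/33 = 1.6364
Odds_B = 28/36 = 0.7778
OR = Odds_A / Odds_B = 1.6364 / 0.7778
Exactly, OR = (54 * 36) / (33 * 28) = 1944 / 924
OR = 2.1039

2.1039


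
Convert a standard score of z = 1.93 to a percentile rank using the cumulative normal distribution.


CDF(z) = 0.5 * (1 + erf(z/sqrt(2)))
erf(1.3647) = 0.9464
CDF = 0.9732
Percentile rank = 0.9732 * 100 = 97.32

97.32


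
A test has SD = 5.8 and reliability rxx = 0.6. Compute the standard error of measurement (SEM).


SEM = SD * sqrt(1 - rxx)
SEM = 5.8 * sqrt(1 - 0.6)
SEM = 5.8 * sqrt(0.4) = 5.8 * 0.632456
SEM = 3.6682

3.6682


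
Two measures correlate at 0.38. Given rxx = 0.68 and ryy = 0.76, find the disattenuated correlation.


r_corrected = rxy / sqrt(rxx * ryy)
= 0.38 / sqrt(0.68 * 0.76)
= 0.38 / sqrt(0.5168)
= 0.38 / 0.718888
r_corrected = 0.5286

0.5286


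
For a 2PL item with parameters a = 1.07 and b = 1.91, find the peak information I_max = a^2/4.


For 2PL, max info at theta = b = 1.91
I_max = a^2 / 4 = 1.07^2 / 4
= 1.1449 / 4
I_max = 0.2862

0.2862


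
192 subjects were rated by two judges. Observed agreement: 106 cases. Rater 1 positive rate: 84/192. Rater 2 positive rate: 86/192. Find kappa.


P_o = 106/192 = 0.552083
P_e = (84*86 + 108*106) / 36864 = 0.50651
kappa = (P_o - P_e) / (1 - P_e)
kappa = (0.552083 - 0.50651) / (1 - 0.50651)
kappa = 0.0923

0.0923


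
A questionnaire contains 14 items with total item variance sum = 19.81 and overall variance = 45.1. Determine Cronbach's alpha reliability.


alpha = (k/(k-1)) * (1 - sum(si^2)/s_total^2)
= (14/13) * (1 - 19.81/45.1)
alpha = 0.6039

0.6039


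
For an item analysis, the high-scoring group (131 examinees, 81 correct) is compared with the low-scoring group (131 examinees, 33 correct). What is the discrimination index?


p_upper = 81/131 = 0.6183
p_lower = 33/131 = 0.2519
D = 0.6183 - 0.2519 = 0.3664

0.3664


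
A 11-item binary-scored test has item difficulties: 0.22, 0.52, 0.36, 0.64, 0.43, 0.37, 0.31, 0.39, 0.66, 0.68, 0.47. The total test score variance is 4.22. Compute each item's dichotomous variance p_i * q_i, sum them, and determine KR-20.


For each item, compute p_i * q_i:
  Item 1: 0.22 * 0.78 = 0.1716
  Item 2: 0.52 * 0.48 = 0.2496
  Item 3: 0.36 * 0.64 = 0.2304
  Item 4: 0.64 * 0.36 = 0.2304
  Item 5: 0.43 * 0.57 = 0.2451
  Item 6: 0.37 * 0.63 = 0.2331
  Item 7: 0.31 * 0.69 = 0.2139
  Item 8: 0.39 * 0.61 = 0.2379
  Item 9: 0.66 * 0.34 = 0.2244
  Item 10: 0.68 * 0.32 = 0.2176
  Item 11: 0.47 * 0.53 = 0.2491
Sum(p_i * q_i) = 0.1716 + 0.2496 + 0.2304 + 0.2304 + 0.2451 + 0.2331 + 0.2139 + 0.2379 + 0.2244 + 0.2176 + 0.2491 = 2.5031
KR-20 = (k/(k-1)) * (1 - Sum(p_i*q_i) / Var_total)
= (11/10) * (1 - 2.5031/4.22)
= 1.1 * 0.4068
KR-20 = 0.4475

0.4475


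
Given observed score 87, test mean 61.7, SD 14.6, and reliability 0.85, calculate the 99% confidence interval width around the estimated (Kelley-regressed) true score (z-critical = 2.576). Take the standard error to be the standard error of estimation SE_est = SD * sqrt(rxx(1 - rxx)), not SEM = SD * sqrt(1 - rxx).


True score estimate = 0.85*87 + 0.15*61.7 = 83.205
SE_est = SD * sqrt(rxx * (1 - rxx)) = 14.6 * sqrt(0.85 * 0.15) = 14.6 * sqrt(0.1275) = 5.213243
CI = T_est +/- z * SE_est, so width = 2 * z * SE_est = 2 * 2.576 * 5.213243
Width = 26.8586

26.8586


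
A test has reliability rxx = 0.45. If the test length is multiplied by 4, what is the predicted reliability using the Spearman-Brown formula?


r_new = (n * rxx) / (1 + (n-1) * rxx)
r_new = (4 * 0.45) / (1 + 3 * 0.45)
r_new = 1.8 / 2.35
r_new = 0.766

0.766


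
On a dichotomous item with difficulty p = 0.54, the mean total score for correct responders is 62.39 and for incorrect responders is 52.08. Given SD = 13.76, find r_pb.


q = 1 - p = 0.46
rpb = ((M1 - M0) / SD) * sqrt(p * q)
rpb = ((62.39 - 52.08) / 13.76) * sqrt(0.54 * 0.46)
rpb = 0.3734

0.3734


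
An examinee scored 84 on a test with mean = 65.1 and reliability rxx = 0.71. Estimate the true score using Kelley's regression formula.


T_est = rxx * X + (1 - rxx) * mean
T_est = 0.71 * 84 + 0.29 * 65.1
T_est = 59.64 + 18.879
T_est = 78.519

78.519


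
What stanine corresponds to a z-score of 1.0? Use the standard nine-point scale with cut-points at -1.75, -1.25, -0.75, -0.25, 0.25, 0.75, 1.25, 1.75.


Stanine boundaries: [-1.75, -1.25, -0.75, -0.25, 0.25, 0.75, 1.25, 1.75]
z = 1.0
Check each boundary:
  z >= -1.75 -> could be stanine 2
  z >= -1.25 -> could be stanine 3
  z >= -0.75 -> could be stanine 4
  z >= -0.25 -> could be stanine 5
  z >= 0.25 -> could be stanine 6
  z >= 0.75 -> could be stanine 7
  z < 1.25
  z < 1.75
Highest qualifying boundary gives stanine = 7

7


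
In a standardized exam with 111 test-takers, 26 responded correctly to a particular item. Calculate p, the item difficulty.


Item difficulty p = number correct / total examinees
p = 26 / 111
p = 0.2342

0.2342


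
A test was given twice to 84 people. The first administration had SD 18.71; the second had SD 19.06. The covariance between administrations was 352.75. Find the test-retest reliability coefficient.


r = cov(X,Y) / (SD_X * SD_Y)
r = 352.75 / (18.71 * 19.06)
r = 352.75 / 356.6126
r = 0.9892

0.9892


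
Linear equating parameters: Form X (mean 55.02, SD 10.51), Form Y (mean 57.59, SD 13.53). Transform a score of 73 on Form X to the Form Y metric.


slope = SD_Y / SD_X = 13.53 / 10.51 ~ 1.2873
intercept = mean_Y - slope * mean_X = 57.59 - (13.53 / 10.51) * 55.02 ~ -13.2397
Y = slope * X + intercept. To avoid rounding drift from the rounded slope/intercept, evaluate the equivalent form Y = mean_Y + SD_Y * (X - mean_X) / SD_X at full precision:
Y = 57.59 + 13.53 * (73 - 55.02) / 10.51
Y = 57.59 + 13.53 * 17.98 / 10.51
Y = 57.59 + 243.2694 / 10.51
Y = 57.59 + 23.1465
Y = 80.7365

80.7365


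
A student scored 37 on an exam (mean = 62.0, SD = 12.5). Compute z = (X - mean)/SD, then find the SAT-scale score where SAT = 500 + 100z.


z = (X - mean) / SD = (37 - 62.0) / 12.5
z = -25.0 / 12.5
z = -2.0
SAT-scale = SAT = 500 + 100z
Carry z at full precision (z = -25.0 / 12.5) into the conversion:
SAT-scale = 500 + 100 * (-25.0 / 12.5) = 500 + -2500 / 12.5
SAT-scale = 500 + -200.0
SAT-scale = 300.0

300.0


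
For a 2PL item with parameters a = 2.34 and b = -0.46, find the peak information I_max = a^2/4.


For 2PL, max info at theta = b = -0.46
I_max = a^2 / 4 = 2.34^2 / 4
= 5.4756 / 4
I_max = 1.3689

1.3689


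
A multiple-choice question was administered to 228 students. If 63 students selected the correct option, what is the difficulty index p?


Item difficulty p = number correct / total examinees
p = 63 / 228
p = 0.2763

0.2763


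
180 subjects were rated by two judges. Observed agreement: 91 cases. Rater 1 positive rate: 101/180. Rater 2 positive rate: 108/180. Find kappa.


P_o = 91/180 = 0.505556
P_e = (101*108 + 79*72) / 32400 = 0.512222
kappa = (P_o - P_e) / (1 - P_e)
kappa = (0.505556 - 0.512222) / (1 - 0.512222)
kappa = -0.0137

-0.0137


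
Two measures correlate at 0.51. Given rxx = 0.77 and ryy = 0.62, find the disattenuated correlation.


r_corrected = rxy / sqrt(rxx * ryy)
= 0.51 / sqrt(0.77 * 0.62)
= 0.51 / sqrt(0.4774)
= 0.51 / 0.690941
r_corrected = 0.7381

0.7381


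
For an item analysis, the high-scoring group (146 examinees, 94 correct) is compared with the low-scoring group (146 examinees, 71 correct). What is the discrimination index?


p_upper = 94/146 = 0.6438
p_lower = 71/146 = 0.4863
D = 0.6438 - 0.4863 = 0.1575

0.1575


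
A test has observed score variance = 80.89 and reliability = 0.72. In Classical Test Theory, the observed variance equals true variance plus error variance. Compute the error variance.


var_true = rxx * var_obs = 0.72 * 80.89 = 58.2408
var_error = var_obs - var_true
var_error = 80.89 - 58.2408
var_error = 22.6492

22.6492


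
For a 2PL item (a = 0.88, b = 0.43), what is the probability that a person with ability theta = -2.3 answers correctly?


a*(theta - b) = 0.88 * (-2.3 - 0.43) = -2.4024
exp(--2.4024) = 11.0497
P = 1 / (1 + 11.0497)
P = 0.083

0.083


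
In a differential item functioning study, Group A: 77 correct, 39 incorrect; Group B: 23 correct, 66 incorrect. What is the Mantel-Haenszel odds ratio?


Odds_A = 77/39 = 1.9744
Odds_B = 23/66 = 0.3485
OR = Odds_A / Odds_B = 1.9744 / 0.3485
Exactly, OR = (77 * 66) / (39 * 23) = 5082 / 897
OR = 5.6656

5.6656


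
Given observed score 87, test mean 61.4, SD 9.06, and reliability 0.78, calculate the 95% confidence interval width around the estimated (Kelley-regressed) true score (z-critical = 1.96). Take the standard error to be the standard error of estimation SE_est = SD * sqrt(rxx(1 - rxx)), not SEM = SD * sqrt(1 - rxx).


True score estimate = 0.78*87 + 0.22*61.4 = 81.368
SE_est = SD * sqrt(rxx * (1 - rxx)) = 9.06 * sqrt(0.78 * 0.22) = 9.06 * sqrt(0.1716) = 3.753072
CI = T_est +/- z * SE_est, so width = 2 * z * SE_est = 2 * 1.96 * 3.753072
Width = 14.712

14.712


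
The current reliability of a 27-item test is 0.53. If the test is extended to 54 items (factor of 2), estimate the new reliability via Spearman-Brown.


r_new = (n * rxx) / (1 + (n-1) * rxx)
r_new = (2 * 0.53) / (1 + 1 * 0.53)
r_new = 1.06 / 1.53
r_new = 0.6928

0.6928


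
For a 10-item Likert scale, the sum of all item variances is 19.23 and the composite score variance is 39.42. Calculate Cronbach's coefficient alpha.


alpha = (k/(k-1)) * (1 - sum(si^2)/s_total^2)
= (10/9) * (1 - 19.23/39.42)
alpha = 0.5691

0.5691


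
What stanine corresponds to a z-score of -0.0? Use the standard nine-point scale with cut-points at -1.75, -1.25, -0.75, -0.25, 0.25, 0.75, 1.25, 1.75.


Stanine boundaries: [-1.75, -1.25, -0.75, -0.25, 0.25, 0.75, 1.25, 1.75]
z = -0.0
Check each boundary:
  z >= -1.75 -> could be stanine 2
  z >= -1.25 -> could be stanine 3
  z >= -0.75 -> could be stanine 4
  z >= -0.25 -> could be stanine 5
  z < 0.25
  z < 0.75
  z < 1.25
  z < 1.75
Highest qualifying boundary gives stanine = 5

5


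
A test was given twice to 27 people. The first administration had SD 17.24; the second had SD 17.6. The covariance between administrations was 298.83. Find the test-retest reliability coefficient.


r = cov(X,Y) / (SD_X * SD_Y)
r = 298.83 / (17.24 * 17.6)
r = 298.83 / 303.424
r = 0.9849

0.9849


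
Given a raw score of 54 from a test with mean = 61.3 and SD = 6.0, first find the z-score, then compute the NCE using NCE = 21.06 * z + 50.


z = (X - mean) / SD = (54 - 61.3) / 6.0
z = -7.3 / 6.0
z = -1.2167
NCE = NCE = 21.06z + 50
Carry z at full precision (z = -7.3 / 6.0) into the conversion:
NCE = 21.06 * (-7.3 / 6.0) + 50 = -153.738 / 6.0 + 50
NCE = -25.623 + 50
NCE = 24.377

24.377


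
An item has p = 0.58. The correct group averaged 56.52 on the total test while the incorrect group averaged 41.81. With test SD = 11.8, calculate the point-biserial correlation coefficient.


q = 1 - p = 0.42
rpb = ((M1 - M0) / SD) * sqrt(p * q)
rpb = ((56.52 - 41.81) / 11.8) * sqrt(0.58 * 0.42)
rpb = 0.6153

0.6153


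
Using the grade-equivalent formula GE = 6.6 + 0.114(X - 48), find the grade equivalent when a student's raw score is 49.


raw - median = 49 - 48 = 1
slope * diff = 0.114 * 1 = 0.114
GE = 6.6 + 0.114
GE = 6.714

6.714


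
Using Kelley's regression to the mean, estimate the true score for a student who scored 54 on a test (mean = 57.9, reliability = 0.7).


T_est = rxx * X + (1 - rxx) * mean
T_est = 0.7 * 54 + 0.3 * 57.9
T_est = 37.8 + 17.37
T_est = 55.17

55.17


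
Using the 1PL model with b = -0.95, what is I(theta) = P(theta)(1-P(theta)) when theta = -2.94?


P = 1/(1+exp(-(-2.94--0.95))) = 0.1203
I = P*(1-P) = 0.1203 * 0.8797
I = 0.1058

0.1058


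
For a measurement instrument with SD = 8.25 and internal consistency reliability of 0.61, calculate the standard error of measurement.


SEM = SD * sqrt(1 - rxx)
SEM = 8.25 * sqrt(1 - 0.61)
SEM = 8.25 * sqrt(0.39) = 8.25 * 0.6245
SEM = 5.1521

5.1521


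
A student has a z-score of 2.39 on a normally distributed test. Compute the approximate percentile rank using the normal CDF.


CDF(z) = 0.5 * (1 + erf(z/sqrt(2)))
erf(1.69) = 0.9832
CDF = 0.9916
Percentile rank = 0.9916 * 100 = 99.16

99.16


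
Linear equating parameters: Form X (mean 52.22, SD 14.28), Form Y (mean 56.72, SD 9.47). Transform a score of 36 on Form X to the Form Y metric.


slope = SD_Y / SD_X = 9.47 / 14.28 ~ 0.6632
intercept = mean_Y - slope * mean_X = 56.72 - (9.47 / 14.28) * 52.22 ~ 22.0895
Y = slope * X + intercept. To avoid rounding drift from the rounded slope/intercept, evaluate the equivalent form Y = mean_Y + SD_Y * (X - mean_X) / SD_X at full precision:
Y = 56.72 + 9.47 * (36 - 52.22) / 14.28
Y = 56.72 - 9.47 * 16.22 / 14.28
Y = 56.72 - 153.6034 / 14.28
Y = 56.72 - 10.7565
Y = 45.9635

45.9635


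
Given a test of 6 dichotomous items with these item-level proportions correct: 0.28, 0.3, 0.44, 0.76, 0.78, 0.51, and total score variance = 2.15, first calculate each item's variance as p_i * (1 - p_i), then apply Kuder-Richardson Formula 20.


For each item, compute p_i * q_i:
  Item 1: 0.28 * 0.72 = 0.2016
  Item 2: 0.3 * 0.7 = 0.21
  Item 3: 0.44 * 0.56 = 0.2464
  Item 4: 0.76 * 0.24 = 0.1824
  Item 5: 0.78 * 0.22 = 0.1716
  Item 6: 0.51 * 0.49 = 0.2499
Sum(p_i * q_i) = 0.2016 + 0.21 + 0.2464 + 0.1824 + 0.1716 + 0.2499 = 1.2619
KR-20 = (k/(k-1)) * (1 - Sum(p_i*q_i) / Var_total)
= (6/5) * (1 - 1.2619/2.15)
= 1.2 * 0.4131
KR-20 = 0.4957

0.4957


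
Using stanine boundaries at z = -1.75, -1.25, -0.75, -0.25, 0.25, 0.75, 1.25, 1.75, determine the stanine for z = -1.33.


Stanine boundaries: [-1.75, -1.25, -0.75, -0.25, 0.25, 0.75, 1.25, 1.75]
z = -1.33
Check each boundary:
  z >= -1.75 -> could be stanine 2
  z < -1.25
  z < -0.75
  z < -0.25
  z < 0.25
  z < 0.75
  z < 1.25
  z < 1.75
Highest qualifying boundary gives stanine = 2

2


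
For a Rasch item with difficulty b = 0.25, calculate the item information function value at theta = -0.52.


P = 1/(1+exp(-(-0.52-0.25))) = 0.3165
I = P*(1-P) = 0.3165 * 0.6835
I = 0.2163

0.2163


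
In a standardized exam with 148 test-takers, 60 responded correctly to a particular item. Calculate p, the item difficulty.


Item difficulty p = number correct / total examinees
p = 60 / 148
p = 0.4054

0.4054


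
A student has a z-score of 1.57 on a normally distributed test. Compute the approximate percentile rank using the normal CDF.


CDF(z) = 0.5 * (1 + erf(z/sqrt(2)))
erf(1.1102) = 0.8836
CDF = 0.9418
Percentile rank = 0.9418 * 100 = 94.18

94.18


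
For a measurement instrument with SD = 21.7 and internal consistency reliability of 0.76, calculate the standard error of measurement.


SEM = SD * sqrt(1 - rxx)
SEM = 21.7 * sqrt(1 - 0.76)
SEM = 21.7 * sqrt(0.24) = 21.7 * 0.489898
SEM = 10.6308

10.6308


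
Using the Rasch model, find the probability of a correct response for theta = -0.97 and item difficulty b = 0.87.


theta - b = -0.97 - 0.87 = -1.84
exp(-(theta - b)) = exp(1.84) = 6.2965
P = 1 / (1 + 6.2965)
P = 0.1371

0.1371


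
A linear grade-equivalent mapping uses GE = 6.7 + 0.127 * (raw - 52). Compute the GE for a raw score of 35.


raw - median = 35 - 52 = -17
slope * diff = 0.127 * -17 = -2.159
GE = 6.7 + -2.159
GE = 4.541

4.541


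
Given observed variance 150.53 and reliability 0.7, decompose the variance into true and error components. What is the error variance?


var_true = rxx * var_obs = 0.7 * 150.53 = 105.371
var_error = var_obs - var_true
var_error = 150.53 - 105.371
var_error = 45.159

45.159


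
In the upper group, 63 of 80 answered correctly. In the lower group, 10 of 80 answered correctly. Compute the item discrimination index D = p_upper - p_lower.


p_upper = 63/80 = 0.7875
p_lower = 10/80 = 0.125
D = 0.7875 - 0.125 = 0.6625

0.6625


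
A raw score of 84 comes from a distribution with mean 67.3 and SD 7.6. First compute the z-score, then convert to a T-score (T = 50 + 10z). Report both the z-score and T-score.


z = (X - mean) / SD = (84 - 67.3) / 7.6
z = 16.7 / 7.6
z = 2.1974
T-score = T = 50 + 10z
Carry z at full precision (z = 16.7 / 7.6) into the conversion:
T-score = 50 + 10 * (16.7 / 7.6) = 50 + 167 / 7.6
T-score = 50 + 21.9737
T-score = 71.9737

71.9737


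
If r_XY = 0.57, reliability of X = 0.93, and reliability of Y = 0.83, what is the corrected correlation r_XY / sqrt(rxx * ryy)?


r_corrected = rxy / sqrt(rxx * ryy)
= 0.57 / sqrt(0.93 * 0.83)
= 0.57 / sqrt(0.7719)
= 0.57 / 0.878578
r_corrected = 0.6488

0.6488


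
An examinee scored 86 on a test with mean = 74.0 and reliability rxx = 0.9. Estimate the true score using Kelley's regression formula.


T_est = rxx * X + (1 - rxx) * mean
T_est = 0.9 * 86 + 0.1 * 74.0
T_est = 77.4 + 7.4
T_est = 84.8

84.8


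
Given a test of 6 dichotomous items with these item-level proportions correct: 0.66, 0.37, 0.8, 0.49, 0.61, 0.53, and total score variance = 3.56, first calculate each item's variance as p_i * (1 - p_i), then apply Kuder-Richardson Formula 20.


For each item, compute p_i * q_i:
  Item 1: 0.66 * 0.34 = 0.2244
  Item 2: 0.37 * 0.63 = 0.2331
  Item 3: 0.8 * 0.2 = 0.16
  Item 4: 0.49 * 0.51 = 0.2499
  Item 5: 0.61 * 0.39 = 0.2379
  Item 6: 0.53 * 0.47 = 0.2491
Sum(p_i * q_i) = 0.2244 + 0.2331 + 0.16 + 0.2499 + 0.2379 + 0.2491 = 1.3544
KR-20 = (k/(k-1)) * (1 - Sum(p_i*q_i) / Var_total)
= (6/5) * (1 - 1.3544/3.56)
= 1.2 * 0.6196
KR-20 = 0.7435

0.7435


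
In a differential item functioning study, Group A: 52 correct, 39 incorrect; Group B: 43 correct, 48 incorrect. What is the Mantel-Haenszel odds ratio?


Odds_A = 52/39 = 1.3333
Odds_B = 43/48 = 0.8958
OR = Odds_A / Odds_B = 1.3333 / 0.8958
Exactly, OR = (52 * 48) / (39 * 43) = 2496 / 1677
OR = 1.4884

1.4884


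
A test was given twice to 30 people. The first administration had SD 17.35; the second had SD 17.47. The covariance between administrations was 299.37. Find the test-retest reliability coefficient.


r = cov(X,Y) / (SD_X * SD_Y)
r = 299.37 / (17.35 * 17.47)
r = 299.37 / 303.1045
r = 0.9877

0.9877


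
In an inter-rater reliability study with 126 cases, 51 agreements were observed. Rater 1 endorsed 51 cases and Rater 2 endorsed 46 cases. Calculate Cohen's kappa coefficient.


P_o = 51/126 = 0.404762
P_e = (51*46 + 75*80) / 15876 = 0.525699
kappa = (P_o - P_e) / (1 - P_e)
kappa = (0.404762 - 0.525699) / (1 - 0.525699)
kappa = -0.255

-0.255


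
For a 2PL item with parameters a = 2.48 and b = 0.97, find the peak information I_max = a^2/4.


For 2PL, max info at theta = b = 0.97
I_max = a^2 / 4 = 2.48^2 / 4
= 6.1504 / 4
I_max = 1.5376

1.5376


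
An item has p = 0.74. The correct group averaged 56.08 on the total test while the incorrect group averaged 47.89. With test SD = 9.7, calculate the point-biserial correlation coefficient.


q = 1 - p = 0.26
rpb = ((M1 - M0) / SD) * sqrt(p * q)
rpb = ((56.08 - 47.89) / 9.7) * sqrt(0.74 * 0.26)
rpb = 0.3704

0.3704


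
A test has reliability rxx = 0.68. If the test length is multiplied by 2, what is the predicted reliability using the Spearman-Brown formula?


r_new = (n * rxx) / (1 + (n-1) * rxx)
r_new = (2 * 0.68) / (1 + 1 * 0.68)
r_new = 1.36 / 1.68
r_new = 0.8095

0.8095


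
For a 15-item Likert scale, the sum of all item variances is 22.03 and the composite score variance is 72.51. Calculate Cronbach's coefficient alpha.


alpha = (k/(k-1)) * (1 - sum(si^2)/s_total^2)
= (15/14) * (1 - 22.03/72.51)
alpha = 0.7459

0.7459


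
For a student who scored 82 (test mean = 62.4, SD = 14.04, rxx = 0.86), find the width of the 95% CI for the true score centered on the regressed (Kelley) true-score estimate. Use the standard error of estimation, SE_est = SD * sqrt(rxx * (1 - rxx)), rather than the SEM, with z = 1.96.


True score estimate = 0.86*82 + 0.14*62.4 = 79.256
SE_est = SD * sqrt(rxx * (1 - rxx)) = 14.04 * sqrt(0.86 * 0.14) = 14.04 * sqrt(0.1204) = 4.871698
CI = T_est +/- z * SE_est, so width = 2 * z * SE_est = 2 * 1.96 * 4.871698
Width = 19.0971

19.0971


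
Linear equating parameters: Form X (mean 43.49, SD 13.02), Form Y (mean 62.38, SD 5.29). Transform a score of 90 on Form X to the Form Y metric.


slope = SD_Y / SD_X = 5.29 / 13.02 ~ 0.4063
intercept = mean_Y - slope * mean_X = 62.38 - (5.29 / 13.02) * 43.49 ~ 44.7101
Y = slope * X + intercept. To avoid rounding drift from the rounded slope/intercept, evaluate the equivalent form Y = mean_Y + SD_Y * (X - mean_X) / SD_X at full precision:
Y = 62.38 + 5.29 * (90 - 43.49) / 13.02
Y = 62.38 + 5.29 * 46.51 / 13.02
Y = 62.38 + 246.0379 / 13.02
Y = 62.38 + 18.8969
Y = 81.2769

81.2769


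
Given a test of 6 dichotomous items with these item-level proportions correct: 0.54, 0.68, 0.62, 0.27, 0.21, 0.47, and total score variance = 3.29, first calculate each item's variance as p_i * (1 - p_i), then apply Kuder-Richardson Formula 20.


For each item, compute p_i * q_i:
  Item 1: 0.54 * 0.46 = 0.2484
  Item 2: 0.68 * 0.32 = 0.2176
  Item 3: 0.62 * 0.38 = 0.2356
  Item 4: 0.27 * 0.73 = 0.1971
  Item 5: 0.21 * 0.79 = 0.1659
  Item 6: 0.47 * 0.53 = 0.2491
Sum(p_i * q_i) = 0.2484 + 0.2176 + 0.2356 + 0.1971 + 0.1659 + 0.2491 = 1.3137
KR-20 = (k/(k-1)) * (1 - Sum(p_i*q_i) / Var_total)
= (6/5) * (1 - 1.3137/3.29)
= 1.2 * 0.6007
KR-20 = 0.7208

0.7208


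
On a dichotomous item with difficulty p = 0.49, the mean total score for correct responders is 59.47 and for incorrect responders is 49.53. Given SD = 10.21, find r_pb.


q = 1 - p = 0.51
rpb = ((M1 - M0) / SD) * sqrt(p * q)
rpb = ((59.47 - 49.53) / 10.21) * sqrt(0.49 * 0.51)
rpb = 0.4867

0.4867


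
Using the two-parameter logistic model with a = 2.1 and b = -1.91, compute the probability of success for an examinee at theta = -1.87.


a*(theta - b) = 2.1 * (-1.87 - -1.91) = 0.084
exp(-0.084) = 0.9194
P = 1 / (1 + 0.9194)
P = 0.521

0.521


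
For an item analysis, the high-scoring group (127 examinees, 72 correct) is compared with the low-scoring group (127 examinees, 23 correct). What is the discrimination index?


p_upper = 72/127 = 0.5669
p_lower = 23/127 = 0.1811
D = 0.5669 - 0.1811 = 0.3858

0.3858


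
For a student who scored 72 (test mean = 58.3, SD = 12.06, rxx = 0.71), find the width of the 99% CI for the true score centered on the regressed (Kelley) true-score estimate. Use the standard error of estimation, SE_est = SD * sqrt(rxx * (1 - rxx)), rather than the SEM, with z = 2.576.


True score estimate = 0.71*72 + 0.29*58.3 = 68.027
SE_est = SD * sqrt(rxx * (1 - rxx)) = 12.06 * sqrt(0.71 * 0.29) = 12.06 * sqrt(0.2059) = 5.47237
CI = T_est +/- z * SE_est, so width = 2 * z * SE_est = 2 * 2.576 * 5.47237
Width = 28.1937

28.1937


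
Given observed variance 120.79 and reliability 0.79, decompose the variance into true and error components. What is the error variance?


var_true = rxx * var_obs = 0.79 * 120.79 = 95.4241
var_error = var_obs - var_true
var_error = 120.79 - 95.4241
var_error = 25.3659

25.3659


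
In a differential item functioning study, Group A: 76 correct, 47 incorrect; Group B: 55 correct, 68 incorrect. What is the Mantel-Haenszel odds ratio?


Odds_A = 76/47 = 1.617
Odds_B = 55/68 = 0.8088
OR = Odds_A / Odds_B = 1.617 / 0.8088
Exactly, OR = (76 * 68) / (47 * 55) = 5168 / 2585
OR = 1.9992

1.9992


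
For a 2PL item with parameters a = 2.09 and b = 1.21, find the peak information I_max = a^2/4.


For 2PL, max info at theta = b = 1.21
I_max = a^2 / 4 = 2.09^2 / 4
= 4.3681 / 4
I_max = 1.092

1.092


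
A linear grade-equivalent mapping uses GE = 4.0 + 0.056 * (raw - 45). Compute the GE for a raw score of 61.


raw - median = 61 - 45 = 16
slope * diff = 0.056 * 16 = 0.896
GE = 4.0 + 0.896
GE = 4.896

4.896


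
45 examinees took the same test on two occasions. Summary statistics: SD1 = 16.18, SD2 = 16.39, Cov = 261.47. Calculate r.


r = cov(X,Y) / (SD_X * SD_Y)
r = 261.47 / (16.18 * 16.39)
r = 261.47 / 265.1902
r = 0.986

0.986


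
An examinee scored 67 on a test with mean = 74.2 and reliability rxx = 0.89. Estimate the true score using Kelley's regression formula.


T_est = rxx * X + (1 - rxx) * mean
T_est = 0.89 * 67 + 0.11 * 74.2
T_est = 59.63 + 8.162
T_est = 67.792

67.792


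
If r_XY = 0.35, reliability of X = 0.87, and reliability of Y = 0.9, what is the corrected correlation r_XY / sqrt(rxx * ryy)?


r_corrected = rxy / sqrt(rxx * ryy)
= 0.35 / sqrt(0.87 * 0.9)
= 0.35 / sqrt(0.783)
= 0.35 / 0.884873
r_corrected = 0.3955

0.3955


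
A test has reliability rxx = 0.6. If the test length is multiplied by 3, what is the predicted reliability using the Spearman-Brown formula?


r_new = (n * rxx) / (1 + (n-1) * rxx)
r_new = (3 * 0.6) / (1 + 2 * 0.6)
r_new = 1.8 / 2.2
r_new = 0.8182

0.8182


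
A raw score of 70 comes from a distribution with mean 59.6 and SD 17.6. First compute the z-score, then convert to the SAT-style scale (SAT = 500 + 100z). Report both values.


z = (X - mean) / SD = (70 - 59.6) / 17.6
z = 10.4 / 17.6
z = 0.5909
SAT-scale = SAT = 500 + 100z
Carry z at full precision (z = 10.4 / 17.6) into the conversion:
SAT-scale = 500 + 100 * (10.4 / 17.6) = 500 + 1040 / 17.6
SAT-scale = 500 + 59.0909
SAT-scale = 559.0909

559.0909


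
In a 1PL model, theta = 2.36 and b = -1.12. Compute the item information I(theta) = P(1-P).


P = 1/(1+exp(-(2.36--1.12))) = 0.9701
I = P*(1-P) = 0.9701 * 0.0299
I = 0.029

0.029


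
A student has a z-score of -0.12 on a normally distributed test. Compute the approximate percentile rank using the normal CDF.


CDF(z) = 0.5 * (1 + erf(z/sqrt(2)))
erf(-0.0849) = -0.0955
CDF = 0.4522
Percentile rank = 0.4522 * 100 = 45.22

45.22


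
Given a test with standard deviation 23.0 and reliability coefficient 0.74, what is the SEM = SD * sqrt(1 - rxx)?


SEM = SD * sqrt(1 - rxx)
SEM = 23.0 * sqrt(1 - 0.74)
SEM = 23.0 * sqrt(0.26) = 23.0 * 0.509902
SEM = 11.7277

11.7277


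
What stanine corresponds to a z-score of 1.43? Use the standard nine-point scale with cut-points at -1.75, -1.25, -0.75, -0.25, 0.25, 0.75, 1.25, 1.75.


Stanine boundaries: [-1.75, -1.25, -0.75, -0.25, 0.25, 0.75, 1.25, 1.75]
z = 1.43
Check each boundary:
  z >= -1.75 -> could be stanine 2
  z >= -1.25 -> could be stanine 3
  z >= -0.75 -> could be stanine 4
  z >= -0.25 -> could be stanine 5
  z >= 0.25 -> could be stanine 6
  z >= 0.75 -> could be stanine 7
  z >= 1.25 -> could be stanine 8
  z < 1.75
Highest qualifying boundary gives stanine = 8

8


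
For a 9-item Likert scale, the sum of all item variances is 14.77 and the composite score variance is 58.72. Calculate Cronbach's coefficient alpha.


alpha = (k/(k-1)) * (1 - sum(si^2)/s_total^2)
= (9/8) * (1 - 14.77/58.72)
alpha = 0.842

0.842


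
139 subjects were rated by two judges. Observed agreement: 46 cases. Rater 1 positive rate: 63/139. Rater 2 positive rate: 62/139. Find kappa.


P_o = 46/139 = 0.330935
P_e = (63*62 + 76*77) / 19321 = 0.505046
kappa = (P_o - P_e) / (1 - P_e)
kappa = (0.330935 - 0.505046) / (1 - 0.505046)
kappa = -0.3518

-0.3518


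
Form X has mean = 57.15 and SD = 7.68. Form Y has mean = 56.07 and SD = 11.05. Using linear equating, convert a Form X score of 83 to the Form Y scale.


slope = SD_Y / SD_X = 11.05 / 7.68 ~ 1.4388
intercept = mean_Y - slope * mean_X = 56.07 - (11.05 / 7.68) * 57.15 ~ -26.1575
Y = slope * X + intercept. To avoid rounding drift from the rounded slope/intercept, evaluate the equivalent form Y = mean_Y + SD_Y * (X - mean_X) / SD_X at full precision:
Y = 56.07 + 11.05 * (83 - 57.15) / 7.68
Y = 56.07 + 11.05 * 25.85 / 7.68
Y = 56.07 + 285.6425 / 7.68
Y = 56.07 + 37.193
Y = 93.263

93.263


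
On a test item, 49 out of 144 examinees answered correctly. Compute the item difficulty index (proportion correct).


Item difficulty p = number correct / total examinees
p = 49 / 144
p = 0.3403

0.3403


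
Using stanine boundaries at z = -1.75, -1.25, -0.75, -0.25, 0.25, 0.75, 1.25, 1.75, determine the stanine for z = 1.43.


Stanine boundaries: [-1.75, -1.25, -0.75, -0.25, 0.25, 0.75, 1.25, 1.75]
z = 1.43
Check each boundary:
  z >= -1.75 -> could be stanine 2
  z >= -1.25 -> could be stanine 3
  z >= -0.75 -> could be stanine 4
  z >= -0.25 -> could be stanine 5
  z >= 0.25 -> could be stanine 6
  z >= 0.75 -> could be stanine 7
  z >= 1.25 -> could be stanine 8
  z < 1.75
Highest qualifying boundary gives stanine = 8

8


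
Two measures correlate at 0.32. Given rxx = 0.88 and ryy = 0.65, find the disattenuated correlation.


r_corrected = rxy / sqrt(rxx * ryy)
= 0.32 / sqrt(0.88 * 0.65)
= 0.32 / sqrt(0.572)
= 0.32 / 0.756307
r_corrected = 0.4231

0.4231


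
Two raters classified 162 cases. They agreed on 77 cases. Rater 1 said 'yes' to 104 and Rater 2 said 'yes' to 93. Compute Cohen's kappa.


P_o = 77/162 = 0.475309
P_e = (104*93 + 58*69) / 26244 = 0.521033
kappa = (P_o - P_e) / (1 - P_e)
kappa = (0.475309 - 0.521033) / (1 - 0.521033)
kappa = -0.0955

-0.0955


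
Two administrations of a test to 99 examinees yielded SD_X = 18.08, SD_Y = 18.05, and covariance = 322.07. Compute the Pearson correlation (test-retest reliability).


r = cov(X,Y) / (SD_X * SD_Y)
r = 322.07 / (18.08 * 18.05)
r = 322.07 / 326.344
r = 0.9869

0.9869


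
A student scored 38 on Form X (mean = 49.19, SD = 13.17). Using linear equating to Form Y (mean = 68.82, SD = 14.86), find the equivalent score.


slope = SD_Y / SD_X = 14.86 / 13.17 ~ 1.1283
intercept = mean_Y - slope * mean_X = 68.82 - (14.86 / 13.17) * 49.19 ~ 13.3178
Y = slope * X + intercept. To avoid rounding drift from the rounded slope/intercept, evaluate the equivalent form Y = mean_Y + SD_Y * (X - mean_X) / SD_X at full precision:
Y = 68.82 + 14.86 * (38 - 49.19) / 13.17
Y = 68.82 - 14.86 * 11.19 / 13.17
Y = 68.82 - 166.2834 / 13.17
Y = 68.82 - 12.6259
Y = 56.1941

56.1941


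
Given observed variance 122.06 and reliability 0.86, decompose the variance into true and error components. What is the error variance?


var_true = rxx * var_obs = 0.86 * 122.06 = 104.9716
var_error = var_obs - var_true
var_error = 122.06 - 104.9716
var_error = 17.0884

17.0884


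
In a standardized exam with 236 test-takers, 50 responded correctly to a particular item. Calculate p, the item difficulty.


Item difficulty p = number correct / total examinees
p = 50 / 236
p = 0.2119

0.2119


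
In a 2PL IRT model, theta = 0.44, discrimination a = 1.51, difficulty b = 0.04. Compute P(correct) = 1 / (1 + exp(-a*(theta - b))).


a*(theta - b) = 1.51 * (0.44 - 0.04) = 0.604
exp(-0.604) = 0.5466
P = 1 / (1 + 0.5466)
P = 0.6466

0.6466


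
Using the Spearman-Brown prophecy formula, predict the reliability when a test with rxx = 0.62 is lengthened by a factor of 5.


r_new = (n * rxx) / (1 + (n-1) * rxx)
r_new = (5 * 0.62) / (1 + 4 * 0.62)
r_new = 3.1 / 3.48
r_new = 0.8908

0.8908


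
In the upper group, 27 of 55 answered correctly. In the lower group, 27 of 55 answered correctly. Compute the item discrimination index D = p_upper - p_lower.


p_upper = 27/55 = 0.4909
p_lower = 27/55 = 0.4909
D = 0.4909 - 0.4909 = 0.0

0.0


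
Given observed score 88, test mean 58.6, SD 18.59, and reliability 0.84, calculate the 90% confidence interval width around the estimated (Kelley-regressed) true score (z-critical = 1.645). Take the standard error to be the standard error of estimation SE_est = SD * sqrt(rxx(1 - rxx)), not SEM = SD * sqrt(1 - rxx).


True score estimate = 0.84*88 + 0.16*58.6 = 83.296
SE_est = SD * sqrt(rxx * (1 - rxx)) = 18.59 * sqrt(0.84 * 0.16) = 18.59 * sqrt(0.1344) = 6.815207
CI = T_est +/- z * SE_est, so width = 2 * z * SE_est = 2 * 1.645 * 6.815207
Width = 22.422

22.422


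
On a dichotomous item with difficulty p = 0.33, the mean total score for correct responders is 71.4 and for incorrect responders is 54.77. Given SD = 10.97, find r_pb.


q = 1 - p = 0.67
rpb = ((M1 - M0) / SD) * sqrt(p * q)
rpb = ((71.4 - 54.77) / 10.97) * sqrt(0.33 * 0.67)
rpb = 0.7128

0.7128


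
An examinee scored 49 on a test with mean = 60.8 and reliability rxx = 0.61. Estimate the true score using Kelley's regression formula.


T_est = rxx * X + (1 - rxx) * mean
T_est = 0.61 * 49 + 0.39 * 60.8
T_est = 29.89 + 23.712
T_est = 53.602

53.602


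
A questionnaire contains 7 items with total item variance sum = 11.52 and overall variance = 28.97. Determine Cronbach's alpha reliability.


alpha = (k/(k-1)) * (1 - sum(si^2)/s_total^2)
= (7/6) * (1 - 11.52/28.97)
alpha = 0.7027

0.7027


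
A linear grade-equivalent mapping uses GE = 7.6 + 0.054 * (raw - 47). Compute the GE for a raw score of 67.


raw - median = 67 - 47 = 20
slope * diff = 0.054 * 20 = 1.08
GE = 7.6 + 1.08
GE = 8.68

8.68


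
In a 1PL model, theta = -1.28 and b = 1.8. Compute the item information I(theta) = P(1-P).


P = 1/(1+exp(-(-1.28-1.8))) = 0.0439
I = P*(1-P) = 0.0439 * 0.9561
I = 0.042

0.042


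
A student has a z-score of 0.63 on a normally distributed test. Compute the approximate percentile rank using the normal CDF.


CDF(z) = 0.5 * (1 + erf(z/sqrt(2)))
erf(0.4455) = 0.4713
CDF = 0.7357
Percentile rank = 0.7357 * 100 = 73.57

73.57


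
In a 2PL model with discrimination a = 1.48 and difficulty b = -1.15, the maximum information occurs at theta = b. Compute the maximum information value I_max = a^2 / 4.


For 2PL, max info at theta = b = -1.15
I_max = a^2 / 4 = 1.48^2 / 4
= 2.1904 / 4
I_max = 0.5476

0.5476


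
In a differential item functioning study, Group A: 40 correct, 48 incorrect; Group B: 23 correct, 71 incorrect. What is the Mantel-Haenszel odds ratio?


Odds_A = 40/48 = 0.8333
Odds_B = 23/71 = 0.3239
OR = Odds_A / Odds_B = 0.8333 / 0.3239
Exactly, OR = (40 * 71) / (48 * 23) = 2840 / 1104
OR = 2.5725

2.5725


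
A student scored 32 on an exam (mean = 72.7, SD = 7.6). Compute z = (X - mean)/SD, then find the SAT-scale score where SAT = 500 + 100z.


z = (X - mean) / SD = (32 - 72.7) / 7.6
z = -40.7 / 7.6
z = -5.3553
SAT-scale = SAT = 500 + 100z
Carry z at full precision (z = -40.7 / 7.6) into the conversion:
SAT-scale = 500 + 100 * (-40.7 / 7.6) = 500 + -4070 / 7.6
SAT-scale = 500 + -535.5263
SAT-scale = -35.5263

-35.5263


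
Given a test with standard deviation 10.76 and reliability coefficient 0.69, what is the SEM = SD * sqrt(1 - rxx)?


SEM = SD * sqrt(1 - rxx)
SEM = 10.76 * sqrt(1 - 0.69)
SEM = 10.76 * sqrt(0.31) = 10.76 * 0.556776
SEM = 5.9909

5.9909


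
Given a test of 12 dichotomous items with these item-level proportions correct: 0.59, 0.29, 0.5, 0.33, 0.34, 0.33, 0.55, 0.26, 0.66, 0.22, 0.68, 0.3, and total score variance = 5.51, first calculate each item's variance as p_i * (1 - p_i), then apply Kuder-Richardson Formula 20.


For each item, compute p_i * q_i:
  Item 1: 0.59 * 0.41 = 0.2419
  Item 2: 0.29 * 0.71 = 0.2059
  Item 3: 0.5 * 0.5 = 0.25
  Item 4: 0.33 * 0.67 = 0.2211
  Item 5: 0.34 * 0.66 = 0.2244
  Item 6: 0.33 * 0.67 = 0.2211
  Item 7: 0.55 * 0.45 = 0.2475
  Item 8: 0.26 * 0.74 = 0.1924
  Item 9: 0.66 * 0.34 = 0.2244
  Item 10: 0.22 * 0.78 = 0.1716
  Item 11: 0.68 * 0.32 = 0.2176
  Item 12: 0.3 * 0.7 = 0.21
Sum(p_i * q_i) = 0.2419 + 0.2059 + 0.25 + 0.2211 + 0.2244 + 0.2211 + 0.2475 + 0.1924 + 0.2244 + 0.1716 + 0.2176 + 0.21 = 2.6279
KR-20 = (k/(k-1)) * (1 - Sum(p_i*q_i) / Var_total)
= (12/11) * (1 - 2.6279/5.51)
= 1.0909 * 0.5231
KR-20 = 0.5706

0.5706


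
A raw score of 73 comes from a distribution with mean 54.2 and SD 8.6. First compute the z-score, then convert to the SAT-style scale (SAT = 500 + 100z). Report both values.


z = (X - mean) / SD = (73 - 54.2) / 8.6
z = 18.8 / 8.6
z = 2.186
SAT-scale = SAT = 500 + 100z
Carry z at full precision (z = 18.8 / 8.6) into the conversion:
SAT-scale = 500 + 100 * (18.8 / 8.6) = 500 + 1880 / 8.6
SAT-scale = 500 + 218.6047
SAT-scale = 718.6047

718.6047


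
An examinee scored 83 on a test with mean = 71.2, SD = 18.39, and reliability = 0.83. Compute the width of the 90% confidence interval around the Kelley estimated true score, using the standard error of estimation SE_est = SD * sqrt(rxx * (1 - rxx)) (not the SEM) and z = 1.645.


True score estimate = 0.83*83 + 0.17*71.2 = 80.994
SE_est = SD * sqrt(rxx * (1 - rxx)) = 18.39 * sqrt(0.83 * 0.17) = 18.39 * sqrt(0.1411) = 6.907887
CI = T_est +/- z * SE_est, so width = 2 * z * SE_est = 2 * 1.645 * 6.907887
Width = 22.7269

22.7269
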